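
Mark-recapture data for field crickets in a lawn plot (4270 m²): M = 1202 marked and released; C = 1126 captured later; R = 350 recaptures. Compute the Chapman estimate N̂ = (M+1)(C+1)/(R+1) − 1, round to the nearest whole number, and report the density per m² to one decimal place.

N̂ = 1203·1127/351 − 1 = 1355781/351 − 1 ≈ 3861.6 → 3862
Density = N̂ / area = 3862 / 4270 ≈ 0.90 → 0.9 per m²

density ≈ 0.9 field crickets per m²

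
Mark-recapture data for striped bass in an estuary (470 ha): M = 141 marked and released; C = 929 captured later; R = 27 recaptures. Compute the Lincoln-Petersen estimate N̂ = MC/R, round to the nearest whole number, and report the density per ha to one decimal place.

N̂ = 141·929/27 = 130989/27 ≈ 4851.4 → 4851
Density = N̂ / area = 4851 / 470 ≈ 10.32 → 10.3 per ha

density ≈ 10.3 striped bass per ha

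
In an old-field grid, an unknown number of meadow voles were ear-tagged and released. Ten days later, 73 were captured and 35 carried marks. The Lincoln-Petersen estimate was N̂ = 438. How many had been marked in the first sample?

M = 210

From N = M·C/R: M = N·R / C = 438·35 / 73 = 15330 / 73 = 210.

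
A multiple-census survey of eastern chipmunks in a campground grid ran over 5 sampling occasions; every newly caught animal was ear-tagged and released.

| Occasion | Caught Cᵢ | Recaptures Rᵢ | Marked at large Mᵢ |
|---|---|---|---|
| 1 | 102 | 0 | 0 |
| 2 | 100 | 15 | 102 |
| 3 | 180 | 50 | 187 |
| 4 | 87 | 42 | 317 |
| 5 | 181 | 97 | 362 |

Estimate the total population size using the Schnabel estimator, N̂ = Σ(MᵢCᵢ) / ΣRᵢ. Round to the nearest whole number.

Σ MᵢCᵢ = 0·102 + 102·100 + 187·180 + 317·87 + 362·181 = 0 + 10200 + 33660 + 27579 + 65522 = 136961
Σ Rᵢ = 0 + 15 + 50 + 42 + 97 = 204
N̂ = 136961 / 204 ≈ 671.4 → 671

N ≈ 671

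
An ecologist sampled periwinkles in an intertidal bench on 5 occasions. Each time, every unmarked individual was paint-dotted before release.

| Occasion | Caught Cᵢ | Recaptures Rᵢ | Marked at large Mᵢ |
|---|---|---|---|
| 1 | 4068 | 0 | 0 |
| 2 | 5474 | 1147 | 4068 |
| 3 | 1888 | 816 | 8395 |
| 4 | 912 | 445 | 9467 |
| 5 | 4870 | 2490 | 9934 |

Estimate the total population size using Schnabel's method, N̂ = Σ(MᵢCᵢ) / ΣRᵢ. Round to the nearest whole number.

Σ MᵢCᵢ = 0·4068 + 4068·5474 + 8395·1888 + 9467·912 + 9934·4870 = 0 + 22268232 + 15849760 + 8633904 + 48378580 = 95130476
Σ Rᵢ = 0 + 1147 + 816 + 445 + 2490 = 4898
N̂ = 95130476 / 4898 ≈ 19422.3 → 19422

N ≈ 19,422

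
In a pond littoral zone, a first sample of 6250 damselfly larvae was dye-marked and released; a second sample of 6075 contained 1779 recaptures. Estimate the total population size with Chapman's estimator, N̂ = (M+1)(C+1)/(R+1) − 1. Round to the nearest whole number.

N ≈ 21,337

N̂ = (6250+1)(6075+1)/(1779+1) − 1 = 6251·6076/1780 − 1
= 37981076/1780 − 1 ≈ 21337.7 − 1 ≈ 21336.7 → 21337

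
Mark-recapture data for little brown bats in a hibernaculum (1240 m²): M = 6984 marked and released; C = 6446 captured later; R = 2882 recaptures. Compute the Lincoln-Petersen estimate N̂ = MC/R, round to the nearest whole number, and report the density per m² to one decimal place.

density ≈ 12.6 little brown bats per m²

N̂ = 6984·6446/2882 = 45018864/2882 ≈ 15620.7 → 15621
Density = N̂ / area = 15621 / 1240 ≈ 12.60 → 12.6 per m²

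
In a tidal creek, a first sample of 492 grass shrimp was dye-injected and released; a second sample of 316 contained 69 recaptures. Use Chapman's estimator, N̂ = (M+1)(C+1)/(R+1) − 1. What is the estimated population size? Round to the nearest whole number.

N ≈ 2232

N̂ = (492+1)(316+1)/(69+1) − 1 = 493·317/70 − 1
= 156281/70 − 1 ≈ 2232.6 − 1 ≈ 2231.6 → 2232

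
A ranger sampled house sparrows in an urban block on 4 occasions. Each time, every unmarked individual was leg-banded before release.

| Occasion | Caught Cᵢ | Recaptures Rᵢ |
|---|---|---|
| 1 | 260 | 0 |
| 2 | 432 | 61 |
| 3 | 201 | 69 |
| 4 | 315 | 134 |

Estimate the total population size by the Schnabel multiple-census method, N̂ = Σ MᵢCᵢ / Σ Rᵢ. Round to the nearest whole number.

Marked at large before each occasion: Mᵢ = Σⱼ<ᵢ (Cⱼ − Rⱼ) → M1=0, M2=260, M3=631, M4=763
Σ MᵢCᵢ = 0·260 + 260·432 + 631·201 + 763·315 = 0 + 112320 + 126831 + 240345 = 479496
Σ Rᵢ = 0 + 61 + 69 + 134 = 264
N̂ = 479496 / 264 ≈ 1816.3 → 1816

N ≈ 1816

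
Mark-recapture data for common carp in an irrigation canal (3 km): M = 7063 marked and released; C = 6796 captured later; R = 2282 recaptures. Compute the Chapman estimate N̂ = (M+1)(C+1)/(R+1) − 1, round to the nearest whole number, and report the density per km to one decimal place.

N̂ = 7064·6797/2283 − 1 = 48014008/2283 − 1 ≈ 21030.1 → 21030
Density = N̂ / area = 21030 / 3 = 7010.0 per km

density ≈ 7010.0 common carp per km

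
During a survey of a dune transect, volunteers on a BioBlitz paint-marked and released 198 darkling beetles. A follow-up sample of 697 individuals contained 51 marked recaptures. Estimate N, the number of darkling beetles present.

N = 2706

Lincoln-Petersen assumes M/N = R/C, so N = M·C / R.
N = (198 × 697) / 51 = 138006 / 51 = 2706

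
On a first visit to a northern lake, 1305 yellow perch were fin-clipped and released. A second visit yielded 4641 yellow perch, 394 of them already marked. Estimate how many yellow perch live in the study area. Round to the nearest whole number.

N ≈ 15,372

Lincoln-Petersen assumes M/N = R/C, so N = M·C / R.
N = (1305 × 4641) / 394 = 6056505 / 394 ≈ 15371.8 → 15372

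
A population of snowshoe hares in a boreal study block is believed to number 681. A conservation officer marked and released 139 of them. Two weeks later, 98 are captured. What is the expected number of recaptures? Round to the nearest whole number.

The marked fraction of the population is 139/681, so in a sample of 98 expect C·(M/N) marked.
E[R] = 139 × 98 / 681 = 13622 / 681 ≈ 20.0 → 20

expected recaptures ≈ 20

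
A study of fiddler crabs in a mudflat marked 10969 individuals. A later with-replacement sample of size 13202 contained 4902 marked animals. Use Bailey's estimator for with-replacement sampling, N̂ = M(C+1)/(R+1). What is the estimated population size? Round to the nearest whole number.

N ≈ 29,538

N̂ = 10969·(13202+1)/(4902+1) = 10969·13203/4903 = 144823707/4903 ≈ 29537.8 → 29538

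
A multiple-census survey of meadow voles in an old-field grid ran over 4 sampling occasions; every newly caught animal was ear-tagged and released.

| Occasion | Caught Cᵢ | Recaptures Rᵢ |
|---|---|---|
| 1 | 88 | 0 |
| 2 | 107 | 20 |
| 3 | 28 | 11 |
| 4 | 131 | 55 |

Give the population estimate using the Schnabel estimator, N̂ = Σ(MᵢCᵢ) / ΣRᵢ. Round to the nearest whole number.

Marked at large before each occasion: Mᵢ = Σⱼ<ᵢ (Cⱼ − Rⱼ) → M1=0, M2=88, M3=175, M4=192
Σ MᵢCᵢ = 0·88 + 88·107 + 175·28 + 192·131 = 0 + 9416 + 4900 + 25152 = 39468
Σ Rᵢ = 0 + 20 + 11 + 55 = 86
N̂ = 39468 / 86 ≈ 458.9 → 459

N ≈ 459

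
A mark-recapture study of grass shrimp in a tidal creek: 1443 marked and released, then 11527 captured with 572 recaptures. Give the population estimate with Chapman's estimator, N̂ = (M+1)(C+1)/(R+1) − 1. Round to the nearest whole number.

N ≈ 29,050

N̂ = (1443+1)(11527+1)/(572+1) − 1 = 1444·11528/573 − 1
= 16646432/573 − 1 ≈ 29051.4 − 1 ≈ 29050.4 → 29050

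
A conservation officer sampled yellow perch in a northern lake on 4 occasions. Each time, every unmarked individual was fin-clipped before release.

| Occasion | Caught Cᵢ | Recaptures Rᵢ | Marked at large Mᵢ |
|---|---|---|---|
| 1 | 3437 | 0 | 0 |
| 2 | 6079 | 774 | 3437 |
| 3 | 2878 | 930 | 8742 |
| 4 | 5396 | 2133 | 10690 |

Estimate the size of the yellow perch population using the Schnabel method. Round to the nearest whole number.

Σ MᵢCᵢ = 0·3437 + 3437·6079 + 8742·2878 + 10690·5396 = 0 + 20893523 + 25159476 + 57683240 = 103736239
Σ Rᵢ = 0 + 774 + 930 + 2133 = 3837
N̂ = 103736239 / 3837 ≈ 27035.8 → 27036

N ≈ 27,036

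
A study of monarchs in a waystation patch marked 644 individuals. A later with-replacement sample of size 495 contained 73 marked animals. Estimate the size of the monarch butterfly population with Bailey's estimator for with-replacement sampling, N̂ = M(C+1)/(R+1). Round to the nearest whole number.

N ≈ 4317

N̂ = 644·(495+1)/(73+1) = 644·496/74 = 319424/74 ≈ 4316.5 → 4317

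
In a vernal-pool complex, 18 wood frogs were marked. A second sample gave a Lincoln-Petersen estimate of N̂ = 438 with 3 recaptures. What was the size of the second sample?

From N = M·C/R: C = N·R / M = 438·3 / 18 = 1314 / 18 = 73.

C = 73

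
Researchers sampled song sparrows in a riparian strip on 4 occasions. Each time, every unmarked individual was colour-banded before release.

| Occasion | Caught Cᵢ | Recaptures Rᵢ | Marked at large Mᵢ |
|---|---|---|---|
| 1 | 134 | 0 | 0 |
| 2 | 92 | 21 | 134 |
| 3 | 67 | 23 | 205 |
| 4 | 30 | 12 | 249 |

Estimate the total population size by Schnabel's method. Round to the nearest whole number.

Σ MᵢCᵢ = 0·134 + 134·92 + 205·67 + 249·30 = 0 + 12328 + 13735 + 7470 = 33533
Σ Rᵢ = 0 + 21 + 23 + 12 = 56
N̂ = 33533 / 56 ≈ 598.8 → 599

N ≈ 599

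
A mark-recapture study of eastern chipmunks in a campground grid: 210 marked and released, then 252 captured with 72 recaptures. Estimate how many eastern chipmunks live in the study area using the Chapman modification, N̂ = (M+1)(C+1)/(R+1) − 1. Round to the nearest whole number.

N̂ = (210+1)(252+1)/(72+1) − 1 = 211·253/73 − 1
= 53383/73 − 1 ≈ 731.3 − 1 ≈ 730.3 → 730

N ≈ 730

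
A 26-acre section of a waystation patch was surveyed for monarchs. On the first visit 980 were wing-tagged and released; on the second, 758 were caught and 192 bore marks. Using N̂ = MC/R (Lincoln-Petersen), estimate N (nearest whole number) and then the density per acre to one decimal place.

density ≈ 148.8 monarchs per acre

N̂ = 980·758/192 = 742840/192 ≈ 3869.0 → 3869
Density = N̂ / area = 3869 / 26 ≈ 148.81 → 148.8 per acre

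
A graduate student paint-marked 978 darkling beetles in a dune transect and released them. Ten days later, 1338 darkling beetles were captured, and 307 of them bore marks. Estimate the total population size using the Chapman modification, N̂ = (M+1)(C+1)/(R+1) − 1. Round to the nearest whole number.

N ≈ 4255

N̂ = (978+1)(1338+1)/(307+1) − 1 = 979·1339/308 − 1
= 1310881/308 − 1 ≈ 4256.1 − 1 ≈ 4255.1 → 4255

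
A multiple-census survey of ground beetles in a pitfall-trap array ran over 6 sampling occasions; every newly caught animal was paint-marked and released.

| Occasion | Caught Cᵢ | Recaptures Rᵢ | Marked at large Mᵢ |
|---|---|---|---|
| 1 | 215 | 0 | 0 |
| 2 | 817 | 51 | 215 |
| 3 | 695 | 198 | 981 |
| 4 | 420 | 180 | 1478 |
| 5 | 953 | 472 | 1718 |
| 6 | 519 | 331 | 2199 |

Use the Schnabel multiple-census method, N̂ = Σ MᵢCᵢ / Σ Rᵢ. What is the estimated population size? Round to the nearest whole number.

N ≈ 3455

Σ MᵢCᵢ = 0·215 + 215·817 + 981·695 + 1478·420 + 1718·953 + 2199·519 = 0 + 175655 + 681795 + 620760 + 1637254 + 1141281 = 4256745
Σ Rᵢ = 0 + 51 + 198 + 180 + 472 + 331 = 1232
N̂ = 4256745 / 1232 ≈ 3455.2 → 3455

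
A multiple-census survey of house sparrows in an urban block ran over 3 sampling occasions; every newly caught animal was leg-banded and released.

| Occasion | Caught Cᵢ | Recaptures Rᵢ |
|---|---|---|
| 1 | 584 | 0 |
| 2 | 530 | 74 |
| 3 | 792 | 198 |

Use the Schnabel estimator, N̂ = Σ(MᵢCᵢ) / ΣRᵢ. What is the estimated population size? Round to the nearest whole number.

N ≈ 4166

Marked at large before each occasion: Mᵢ = Σⱼ<ᵢ (Cⱼ − Rⱼ) → M1=0, M2=584, M3=1040
Σ MᵢCᵢ = 0·584 + 584·530 + 1040·792 = 0 + 309520 + 823680 = 1133200
Σ Rᵢ = 0 + 74 + 198 = 272
N̂ = 1133200 / 272 ≈ 4166.2 → 4166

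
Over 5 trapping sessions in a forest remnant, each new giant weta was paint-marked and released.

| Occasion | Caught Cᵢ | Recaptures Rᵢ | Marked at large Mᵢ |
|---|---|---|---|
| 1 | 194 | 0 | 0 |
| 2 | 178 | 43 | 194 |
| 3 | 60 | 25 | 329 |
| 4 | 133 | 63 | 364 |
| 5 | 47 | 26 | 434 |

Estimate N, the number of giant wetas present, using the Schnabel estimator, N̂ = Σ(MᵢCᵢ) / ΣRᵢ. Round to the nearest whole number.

Σ MᵢCᵢ = 0·194 + 194·178 + 329·60 + 364·133 + 434·47 = 0 + 34532 + 19740 + 48412 + 20398 = 123082
Σ Rᵢ = 0 + 43 + 25 + 63 + 26 = 157
N̂ = 123082 / 157 ≈ 784.0 → 784

N ≈ 784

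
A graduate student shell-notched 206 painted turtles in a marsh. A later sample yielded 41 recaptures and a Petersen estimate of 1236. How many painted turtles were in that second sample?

C = 246

From N = M·C/R: C = N·R / M = 1236·41 / 206 = 50676 / 206 = 246.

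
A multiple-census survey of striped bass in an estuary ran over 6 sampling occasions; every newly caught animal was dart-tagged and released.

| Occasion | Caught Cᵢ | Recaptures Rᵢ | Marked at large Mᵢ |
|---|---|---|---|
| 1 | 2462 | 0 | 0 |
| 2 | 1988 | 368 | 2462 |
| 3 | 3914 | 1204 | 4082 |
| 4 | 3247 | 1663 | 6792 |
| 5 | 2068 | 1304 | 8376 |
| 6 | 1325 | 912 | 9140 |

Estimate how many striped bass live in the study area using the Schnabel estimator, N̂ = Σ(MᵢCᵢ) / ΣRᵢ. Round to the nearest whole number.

N ≈ 13,274

Σ MᵢCᵢ = 0·2462 + 2462·1988 + 4082·3914 + 6792·3247 + 8376·2068 + 9140·1325 = 0 + 4894456 + 15976948 + 22053624 + 17321568 + 12110500 = 72357096
Σ Rᵢ = 0 + 368 + 1204 + 1663 + 1304 + 912 = 5451
N̂ = 72357096 / 5451 ≈ 13274.1 → 13274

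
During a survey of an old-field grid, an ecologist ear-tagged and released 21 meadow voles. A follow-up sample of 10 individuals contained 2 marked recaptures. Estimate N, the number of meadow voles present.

N = 105

The marked fraction in the recapture sample should equal the marked fraction in the population: 2/10 = 21/N.
N = (21 × 10) / 2 = 210 / 2 = 105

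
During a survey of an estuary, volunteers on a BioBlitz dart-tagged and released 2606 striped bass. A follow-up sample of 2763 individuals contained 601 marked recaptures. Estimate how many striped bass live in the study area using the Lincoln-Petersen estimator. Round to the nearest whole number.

N = (2606 × 2763) / 601 = 7200378 / 601 ≈ 11980.7 → 11981

N ≈ 11,981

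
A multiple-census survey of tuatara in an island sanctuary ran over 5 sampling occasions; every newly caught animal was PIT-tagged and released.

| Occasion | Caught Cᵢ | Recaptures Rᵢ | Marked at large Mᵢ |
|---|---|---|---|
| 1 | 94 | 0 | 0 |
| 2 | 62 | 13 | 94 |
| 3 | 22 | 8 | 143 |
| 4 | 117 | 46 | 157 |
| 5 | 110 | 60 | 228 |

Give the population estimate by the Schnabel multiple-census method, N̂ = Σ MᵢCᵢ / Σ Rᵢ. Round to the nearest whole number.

N ≈ 413

Σ MᵢCᵢ = 0·94 + 94·62 + 143·22 + 157·117 + 228·110 = 0 + 5828 + 3146 + 18369 + 25080 = 52423
Σ Rᵢ = 0 + 13 + 8 + 46 + 60 = 127
N̂ = 52423 / 127 ≈ 412.8 → 413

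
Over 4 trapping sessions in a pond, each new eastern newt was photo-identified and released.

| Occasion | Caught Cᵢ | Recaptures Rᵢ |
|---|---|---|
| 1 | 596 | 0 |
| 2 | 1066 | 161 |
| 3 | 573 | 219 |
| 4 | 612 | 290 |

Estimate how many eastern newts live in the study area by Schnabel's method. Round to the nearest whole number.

Marked at large before each occasion: Mᵢ = Σⱼ<ᵢ (Cⱼ − Rⱼ) → M1=0, M2=596, M3=1501, M4=1855
Σ MᵢCᵢ = 0·596 + 596·1066 + 1501·573 + 1855·612 = 0 + 635336 + 860073 + 1135260 = 2630669
Σ Rᵢ = 0 + 161 + 219 + 290 = 670
N̂ = 2630669 / 670 ≈ 3926.4 → 3926

N ≈ 3926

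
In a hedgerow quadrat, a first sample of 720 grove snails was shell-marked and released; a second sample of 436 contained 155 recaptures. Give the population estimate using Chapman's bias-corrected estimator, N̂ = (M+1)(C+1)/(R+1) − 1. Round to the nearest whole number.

N ≈ 2019

N̂ = (720+1)(436+1)/(155+1) − 1 = 721·437/156 − 1
= 315077/156 − 1 ≈ 2019.7 − 1 ≈ 2018.7 → 2019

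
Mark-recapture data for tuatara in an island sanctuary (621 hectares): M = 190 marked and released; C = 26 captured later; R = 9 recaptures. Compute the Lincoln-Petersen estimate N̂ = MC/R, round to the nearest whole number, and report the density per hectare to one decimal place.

density ≈ 0.9 tuatara per hectare

N̂ = 190·26/9 = 4940/9 ≈ 548.9 → 549
Density = N̂ / area = 549 / 621 ≈ 0.88 → 0.9 per hectare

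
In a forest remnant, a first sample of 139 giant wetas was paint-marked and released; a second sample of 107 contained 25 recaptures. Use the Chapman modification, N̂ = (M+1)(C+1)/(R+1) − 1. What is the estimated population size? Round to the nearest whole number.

N ≈ 581

N̂ = (139+1)(107+1)/(25+1) − 1 = 140·108/26 − 1
= 15120/26 − 1 ≈ 581.5 − 1 ≈ 580.5 → 581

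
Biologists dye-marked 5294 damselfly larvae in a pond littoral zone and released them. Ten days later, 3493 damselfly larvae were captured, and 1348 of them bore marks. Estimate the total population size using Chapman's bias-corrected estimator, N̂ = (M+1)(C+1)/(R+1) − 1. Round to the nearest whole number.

N ≈ 13,713

N̂ = (5294+1)(3493+1)/(1348+1) − 1 = 5295·3494/1349 − 1
= 18500730/1349 − 1 ≈ 13714.4 − 1 ≈ 13713.4 → 13713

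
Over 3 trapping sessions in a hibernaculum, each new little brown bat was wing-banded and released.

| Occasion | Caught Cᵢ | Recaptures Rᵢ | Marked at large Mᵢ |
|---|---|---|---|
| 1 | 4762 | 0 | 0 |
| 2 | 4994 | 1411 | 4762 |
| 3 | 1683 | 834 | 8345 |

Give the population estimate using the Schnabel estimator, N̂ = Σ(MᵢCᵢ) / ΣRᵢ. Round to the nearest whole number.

N ≈ 16,849

Σ MᵢCᵢ = 0·4762 + 4762·4994 + 8345·1683 = 0 + 23781428 + 14044635 = 37826063
Σ Rᵢ = 0 + 1411 + 834 = 2245
N̂ = 37826063 / 2245 ≈ 16849.0 → 16849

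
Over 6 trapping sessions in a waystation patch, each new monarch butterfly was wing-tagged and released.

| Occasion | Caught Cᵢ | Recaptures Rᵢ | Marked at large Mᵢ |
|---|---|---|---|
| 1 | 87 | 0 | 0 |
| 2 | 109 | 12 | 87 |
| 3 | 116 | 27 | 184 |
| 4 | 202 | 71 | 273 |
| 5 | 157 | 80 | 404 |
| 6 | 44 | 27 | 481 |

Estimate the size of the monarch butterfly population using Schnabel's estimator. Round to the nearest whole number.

N ≈ 786

Σ MᵢCᵢ = 0·87 + 87·109 + 184·116 + 273·202 + 404·157 + 481·44 = 0 + 9483 + 21344 + 55146 + 63428 + 21164 = 170565
Σ Rᵢ = 0 + 12 + 27 + 71 + 80 + 27 = 217
N̂ = 170565 / 217 ≈ 786.0 → 786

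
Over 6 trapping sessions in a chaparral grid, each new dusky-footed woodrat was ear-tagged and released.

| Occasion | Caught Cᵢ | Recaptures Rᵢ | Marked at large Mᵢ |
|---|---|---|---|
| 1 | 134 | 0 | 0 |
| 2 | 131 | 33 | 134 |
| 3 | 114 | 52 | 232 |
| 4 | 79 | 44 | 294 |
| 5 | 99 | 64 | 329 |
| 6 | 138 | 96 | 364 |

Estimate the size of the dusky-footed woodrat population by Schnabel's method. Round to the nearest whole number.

Σ MᵢCᵢ = 0·134 + 134·131 + 232·114 + 294·79 + 329·99 + 364·138 = 0 + 17554 + 26448 + 23226 + 32571 + 50232 = 150031
Σ Rᵢ = 0 + 33 + 52 + 44 + 64 + 96 = 289
N̂ = 150031 / 289 ≈ 519.1 → 519

N ≈ 519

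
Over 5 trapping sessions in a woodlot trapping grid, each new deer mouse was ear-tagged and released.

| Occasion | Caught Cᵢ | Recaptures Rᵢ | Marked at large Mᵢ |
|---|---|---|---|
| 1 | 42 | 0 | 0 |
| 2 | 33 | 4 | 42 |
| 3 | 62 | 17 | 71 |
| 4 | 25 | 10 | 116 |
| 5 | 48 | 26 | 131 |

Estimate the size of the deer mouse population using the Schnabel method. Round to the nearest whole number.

Σ MᵢCᵢ = 0·42 + 42·33 + 71·62 + 116·25 + 131·48 = 0 + 1386 + 4402 + 2900 + 6288 = 14976
Σ Rᵢ = 0 + 4 + 17 + 10 + 26 = 57
N̂ = 14976 / 57 ≈ 262.7 → 263

N ≈ 263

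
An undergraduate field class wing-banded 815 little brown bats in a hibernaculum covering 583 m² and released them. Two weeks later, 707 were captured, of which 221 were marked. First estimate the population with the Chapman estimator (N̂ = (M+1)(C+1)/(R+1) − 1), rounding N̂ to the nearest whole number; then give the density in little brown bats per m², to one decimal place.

N̂ = 816·708/222 − 1 = 577728/222 − 1 ≈ 2601.4 → 2601
Density = N̂ / area = 2601 / 583 ≈ 4.46 → 4.5 per m²

density ≈ 4.5 little brown bats per m²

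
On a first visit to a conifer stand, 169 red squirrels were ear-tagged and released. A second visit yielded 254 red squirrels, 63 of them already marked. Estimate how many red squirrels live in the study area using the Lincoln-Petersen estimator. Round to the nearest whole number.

N ≈ 681

If marked individuals mix randomly, R/C ≈ M/N, giving N ≈ M·C/R.
N = (169 × 254) / 63 = 42926 / 63 ≈ 681.4 → 681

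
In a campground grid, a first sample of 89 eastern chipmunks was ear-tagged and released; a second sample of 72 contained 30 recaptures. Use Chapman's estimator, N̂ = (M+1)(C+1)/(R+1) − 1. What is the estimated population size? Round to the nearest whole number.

N ≈ 211

N̂ = (89+1)(72+1)/(30+1) − 1 = 90·73/31 − 1
= 6570/31 − 1 ≈ 211.9 − 1 ≈ 210.9 → 211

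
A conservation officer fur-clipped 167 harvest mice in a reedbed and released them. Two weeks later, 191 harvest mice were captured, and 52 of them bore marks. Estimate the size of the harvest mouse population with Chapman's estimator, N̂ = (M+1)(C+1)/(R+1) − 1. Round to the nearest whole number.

N̂ = (167+1)(191+1)/(52+1) − 1 = 168·192/53 − 1
= 32256/53 − 1 ≈ 608.6 − 1 ≈ 607.6 → 608

N ≈ 608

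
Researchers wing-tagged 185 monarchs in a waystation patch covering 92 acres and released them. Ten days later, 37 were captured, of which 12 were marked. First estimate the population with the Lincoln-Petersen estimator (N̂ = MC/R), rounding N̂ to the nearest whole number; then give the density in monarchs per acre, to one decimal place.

N̂ = 185·37/12 = 6845/12 ≈ 570.4 → 570
Density = N̂ / area = 570 / 92 ≈ 6.20 → 6.2 per acre

density ≈ 6.2 monarchs per acre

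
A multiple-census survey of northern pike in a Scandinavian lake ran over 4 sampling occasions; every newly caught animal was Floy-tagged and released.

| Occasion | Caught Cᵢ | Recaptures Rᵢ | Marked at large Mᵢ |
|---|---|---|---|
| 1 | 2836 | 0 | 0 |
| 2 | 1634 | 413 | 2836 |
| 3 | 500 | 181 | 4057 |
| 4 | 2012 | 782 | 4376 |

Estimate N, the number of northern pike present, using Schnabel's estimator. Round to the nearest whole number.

N ≈ 11,241

Σ MᵢCᵢ = 0·2836 + 2836·1634 + 4057·500 + 4376·2012 = 0 + 4634024 + 2028500 + 8804512 = 15467036
Σ Rᵢ = 0 + 413 + 181 + 782 = 1376
N̂ = 15467036 / 1376 ≈ 11240.6 → 11241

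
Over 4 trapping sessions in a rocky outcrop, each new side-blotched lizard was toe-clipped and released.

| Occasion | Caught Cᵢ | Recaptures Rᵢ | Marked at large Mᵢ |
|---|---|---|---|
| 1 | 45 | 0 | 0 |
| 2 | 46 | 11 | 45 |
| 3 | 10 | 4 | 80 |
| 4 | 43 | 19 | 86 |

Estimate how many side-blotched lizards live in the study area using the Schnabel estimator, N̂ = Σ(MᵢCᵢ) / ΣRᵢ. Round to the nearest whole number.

Σ MᵢCᵢ = 0·45 + 45·46 + 80·10 + 86·43 = 0 + 2070 + 800 + 3698 = 6568
Σ Rᵢ = 0 + 11 + 4 + 19 = 34
N̂ = 6568 / 34 ≈ 193.2 → 193

N ≈ 193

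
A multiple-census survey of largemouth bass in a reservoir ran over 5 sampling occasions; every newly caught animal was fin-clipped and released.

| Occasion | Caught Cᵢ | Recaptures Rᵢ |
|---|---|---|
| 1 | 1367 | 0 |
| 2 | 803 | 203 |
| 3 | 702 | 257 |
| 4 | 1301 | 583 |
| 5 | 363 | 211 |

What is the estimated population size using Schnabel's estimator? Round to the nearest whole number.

Marked at large before each occasion: Mᵢ = Σⱼ<ᵢ (Cⱼ − Rⱼ) → M1=0, M2=1367, M3=1967, M4=2412, M5=3130
Σ MᵢCᵢ = 0·1367 + 1367·803 + 1967·702 + 2412·1301 + 3130·363 = 0 + 1097701 + 1380834 + 3138012 + 1136190 = 6752737
Σ Rᵢ = 0 + 203 + 257 + 583 + 211 = 1254
N̂ = 6752737 / 1254 ≈ 5385.0 → 5385

N ≈ 5385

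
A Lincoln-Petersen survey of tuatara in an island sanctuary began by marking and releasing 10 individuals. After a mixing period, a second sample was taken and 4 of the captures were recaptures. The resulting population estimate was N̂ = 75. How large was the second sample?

From N = M·C/R: C = N·R / M = 75·4 / 10 = 300 / 10 = 30.

C = 30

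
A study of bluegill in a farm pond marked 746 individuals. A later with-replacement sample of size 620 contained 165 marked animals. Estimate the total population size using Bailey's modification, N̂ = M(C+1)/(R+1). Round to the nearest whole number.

N ≈ 2791

N̂ = 746·(620+1)/(165+1) = 746·621/166 = 463266/166 ≈ 2790.8 → 2791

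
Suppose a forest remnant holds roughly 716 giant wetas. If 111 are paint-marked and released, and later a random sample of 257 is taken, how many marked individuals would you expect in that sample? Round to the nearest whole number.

expected recaptures ≈ 40

Expected recaptures E[R] = M·C / N.
E[R] = 111 × 257 / 716 = 28527 / 716 ≈ 39.8 → 40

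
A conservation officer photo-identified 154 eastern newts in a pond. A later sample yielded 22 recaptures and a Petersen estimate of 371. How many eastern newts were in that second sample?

C = 53

From N = M·C/R: C = N·R / M = 371·22 / 154 = 8162 / 154 = 53.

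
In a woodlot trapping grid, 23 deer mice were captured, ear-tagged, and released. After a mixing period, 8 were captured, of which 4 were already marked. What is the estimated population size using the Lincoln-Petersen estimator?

If marked individuals mix randomly, R/C ≈ M/N, giving N ≈ M·C/R.
N = (23 × 8) / 4 = 184 / 4 = 46

N = 46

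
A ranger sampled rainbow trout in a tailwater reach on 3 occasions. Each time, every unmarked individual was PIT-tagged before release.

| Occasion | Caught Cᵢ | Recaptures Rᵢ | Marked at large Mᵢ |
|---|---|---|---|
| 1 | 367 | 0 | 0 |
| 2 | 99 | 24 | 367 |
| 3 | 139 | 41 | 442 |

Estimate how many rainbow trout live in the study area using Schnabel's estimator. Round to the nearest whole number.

N ≈ 1504

Σ MᵢCᵢ = 0·367 + 367·99 + 442·139 = 0 + 36333 + 61438 = 97771
Σ Rᵢ = 0 + 24 + 41 = 65
N̂ = 97771 / 65 ≈ 1504.2 → 1504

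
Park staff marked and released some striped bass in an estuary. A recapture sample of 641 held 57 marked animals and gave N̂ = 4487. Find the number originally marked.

M = 399

From N = M·C/R: M = N·R / C = 4487·57 / 641 = 255759 / 641 = 399.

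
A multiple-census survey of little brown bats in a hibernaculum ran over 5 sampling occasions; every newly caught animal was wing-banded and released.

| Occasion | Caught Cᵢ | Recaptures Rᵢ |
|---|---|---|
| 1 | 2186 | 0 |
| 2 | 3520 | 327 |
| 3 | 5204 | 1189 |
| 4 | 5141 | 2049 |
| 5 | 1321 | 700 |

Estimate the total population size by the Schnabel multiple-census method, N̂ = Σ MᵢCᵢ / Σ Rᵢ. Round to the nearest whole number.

N ≈ 23,558

Marked at large before each occasion: Mᵢ = Σⱼ<ᵢ (Cⱼ − Rⱼ) → M1=0, M2=2186, M3=5379, M4=9394, M5=12486
Σ MᵢCᵢ = 0·2186 + 2186·3520 + 5379·5204 + 9394·5141 + 12486·1321 = 0 + 7694720 + 27992316 + 48294554 + 16494006 = 100475596
Σ Rᵢ = 0 + 327 + 1189 + 2049 + 700 = 4265
N̂ = 100475596 / 4265 ≈ 23558.2 → 23558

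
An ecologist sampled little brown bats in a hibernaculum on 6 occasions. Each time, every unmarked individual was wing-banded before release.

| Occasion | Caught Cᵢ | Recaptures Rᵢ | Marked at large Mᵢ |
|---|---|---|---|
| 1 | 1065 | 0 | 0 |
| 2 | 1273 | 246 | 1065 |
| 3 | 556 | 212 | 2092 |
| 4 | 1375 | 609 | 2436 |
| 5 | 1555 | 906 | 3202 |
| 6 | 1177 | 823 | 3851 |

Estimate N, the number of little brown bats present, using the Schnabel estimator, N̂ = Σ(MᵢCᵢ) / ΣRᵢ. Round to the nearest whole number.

Σ MᵢCᵢ = 0·1065 + 1065·1273 + 2092·556 + 2436·1375 + 3202·1555 + 3851·1177 = 0 + 1355745 + 1163152 + 3349500 + 4979110 + 4532627 = 15380134
Σ Rᵢ = 0 + 246 + 212 + 609 + 906 + 823 = 2796
N̂ = 15380134 / 2796 ≈ 5500.8 → 5501

N ≈ 5501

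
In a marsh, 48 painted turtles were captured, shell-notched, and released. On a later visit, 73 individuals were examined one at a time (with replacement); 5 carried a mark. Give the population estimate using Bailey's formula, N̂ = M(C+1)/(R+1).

N̂ = 48·(73+1)/(5+1) = 48·74/6 = 3552/6 = 592

N = 592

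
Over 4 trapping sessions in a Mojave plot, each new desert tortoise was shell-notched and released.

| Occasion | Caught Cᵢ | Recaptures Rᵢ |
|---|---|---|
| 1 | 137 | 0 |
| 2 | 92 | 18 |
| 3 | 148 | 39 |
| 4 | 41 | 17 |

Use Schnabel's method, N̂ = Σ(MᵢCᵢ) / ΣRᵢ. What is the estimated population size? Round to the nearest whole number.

Marked at large before each occasion: Mᵢ = Σⱼ<ᵢ (Cⱼ − Rⱼ) → M1=0, M2=137, M3=211, M4=320
Σ MᵢCᵢ = 0·137 + 137·92 + 211·148 + 320·41 = 0 + 12604 + 31228 + 13120 = 56952
Σ Rᵢ = 0 + 18 + 39 + 17 = 74
N̂ = 56952 / 74 ≈ 769.6 → 770

N ≈ 770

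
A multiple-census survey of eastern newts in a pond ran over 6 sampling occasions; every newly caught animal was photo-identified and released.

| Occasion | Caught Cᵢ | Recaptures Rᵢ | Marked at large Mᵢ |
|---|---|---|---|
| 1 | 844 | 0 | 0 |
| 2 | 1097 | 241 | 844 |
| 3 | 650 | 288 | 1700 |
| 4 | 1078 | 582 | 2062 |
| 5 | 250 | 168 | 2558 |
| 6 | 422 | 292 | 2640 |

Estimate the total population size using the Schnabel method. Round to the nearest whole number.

N ≈ 3824

Σ MᵢCᵢ = 0·844 + 844·1097 + 1700·650 + 2062·1078 + 2558·250 + 2640·422 = 0 + 925868 + 1105000 + 2222836 + 639500 + 1114080 = 6007284
Σ Rᵢ = 0 + 241 + 288 + 582 + 168 + 292 = 1571
N̂ = 6007284 / 1571 ≈ 3823.9 → 3824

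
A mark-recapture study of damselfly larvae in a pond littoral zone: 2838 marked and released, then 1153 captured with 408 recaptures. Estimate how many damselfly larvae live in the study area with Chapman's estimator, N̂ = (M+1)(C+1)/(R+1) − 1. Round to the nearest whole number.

N̂ = (2838+1)(1153+1)/(408+1) − 1 = 2839·1154/409 − 1
= 3276206/409 − 1 ≈ 8010.3 − 1 ≈ 8009.3 → 8009

N ≈ 8009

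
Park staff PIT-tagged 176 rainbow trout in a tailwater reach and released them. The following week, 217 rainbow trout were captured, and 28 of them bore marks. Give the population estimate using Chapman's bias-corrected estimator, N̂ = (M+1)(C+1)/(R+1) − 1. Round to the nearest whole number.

N̂ = (176+1)(217+1)/(28+1) − 1 = 177·218/29 − 1
= 38586/29 − 1 ≈ 1330.6 − 1 ≈ 1329.6 → 1330

N ≈ 1330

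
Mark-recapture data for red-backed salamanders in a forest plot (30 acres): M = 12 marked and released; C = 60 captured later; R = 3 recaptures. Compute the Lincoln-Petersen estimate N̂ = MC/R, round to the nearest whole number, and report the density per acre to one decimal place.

density ≈ 8.0 red-backed salamanders per acre

N̂ = 12·60/3 = 720/3 = 240
Density = N̂ / area = 240 / 30 = 8.0 per acre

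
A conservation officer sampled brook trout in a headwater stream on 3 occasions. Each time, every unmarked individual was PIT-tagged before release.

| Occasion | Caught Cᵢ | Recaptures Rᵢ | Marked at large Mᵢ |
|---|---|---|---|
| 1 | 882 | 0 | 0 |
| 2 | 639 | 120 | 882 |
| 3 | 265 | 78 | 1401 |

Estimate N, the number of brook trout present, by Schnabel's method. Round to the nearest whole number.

N ≈ 4722

Σ MᵢCᵢ = 0·882 + 882·639 + 1401·265 = 0 + 563598 + 371265 = 934863
Σ Rᵢ = 0 + 120 + 78 = 198
N̂ = 934863 / 198 ≈ 4721.5 → 4722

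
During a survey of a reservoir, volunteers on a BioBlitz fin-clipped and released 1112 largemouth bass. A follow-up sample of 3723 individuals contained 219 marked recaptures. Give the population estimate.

Lincoln-Petersen assumes M/N = R/C, so N = M·C / R.
N = (1112 × 3723) / 219 = 4139976 / 219 = 18904

N = 18,904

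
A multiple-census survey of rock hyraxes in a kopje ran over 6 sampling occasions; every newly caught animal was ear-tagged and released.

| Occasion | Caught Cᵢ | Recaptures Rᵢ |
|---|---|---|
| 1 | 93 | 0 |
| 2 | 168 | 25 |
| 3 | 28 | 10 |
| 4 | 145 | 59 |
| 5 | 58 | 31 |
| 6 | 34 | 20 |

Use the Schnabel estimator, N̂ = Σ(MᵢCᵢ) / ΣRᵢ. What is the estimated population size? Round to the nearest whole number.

N ≈ 629

Marked at large before each occasion: Mᵢ = Σⱼ<ᵢ (Cⱼ − Rⱼ) → M1=0, M2=93, M3=236, M4=254, M5=340, M6=367
Σ MᵢCᵢ = 0·93 + 93·168 + 236·28 + 254·145 + 340·58 + 367·34 = 0 + 15624 + 6608 + 36830 + 19720 + 12478 = 91260
Σ Rᵢ = 0 + 25 + 10 + 59 + 31 + 20 = 145
N̂ = 91260 / 145 ≈ 629.4 → 629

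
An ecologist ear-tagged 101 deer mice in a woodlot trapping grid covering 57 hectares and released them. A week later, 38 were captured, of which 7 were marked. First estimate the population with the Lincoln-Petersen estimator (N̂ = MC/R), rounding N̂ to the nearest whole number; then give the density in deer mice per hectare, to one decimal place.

density ≈ 9.6 deer mice per hectare

N̂ = 101·38/7 = 3838/7 ≈ 548.3 → 548
Density = N̂ / area = 548 / 57 ≈ 9.61 → 9.6 per hectare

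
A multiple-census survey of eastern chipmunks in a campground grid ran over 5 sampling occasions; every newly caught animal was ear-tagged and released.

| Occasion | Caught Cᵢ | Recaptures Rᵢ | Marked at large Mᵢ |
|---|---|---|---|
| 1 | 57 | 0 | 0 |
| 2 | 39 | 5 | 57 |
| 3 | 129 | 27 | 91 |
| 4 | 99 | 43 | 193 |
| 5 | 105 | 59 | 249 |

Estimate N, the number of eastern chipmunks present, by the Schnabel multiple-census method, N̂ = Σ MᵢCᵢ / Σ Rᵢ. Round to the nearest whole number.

N ≈ 442

Σ MᵢCᵢ = 0·57 + 57·39 + 91·129 + 193·99 + 249·105 = 0 + 2223 + 11739 + 19107 + 26145 = 59214
Σ Rᵢ = 0 + 5 + 27 + 43 + 59 = 134
N̂ = 59214 / 134 ≈ 441.9 → 442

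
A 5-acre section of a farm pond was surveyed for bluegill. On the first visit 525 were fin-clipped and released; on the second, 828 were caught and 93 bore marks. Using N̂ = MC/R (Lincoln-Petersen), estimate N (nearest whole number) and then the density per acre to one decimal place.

N̂ = 525·828/93 = 434700/93 ≈ 4674.2 → 4674
Density = N̂ / area = 4674 / 5 ≈ 934.80 → 934.8 per acre

density ≈ 934.8 bluegill per acre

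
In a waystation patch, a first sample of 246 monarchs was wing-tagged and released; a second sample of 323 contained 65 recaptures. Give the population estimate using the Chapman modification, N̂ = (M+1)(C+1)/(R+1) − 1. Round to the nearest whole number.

N̂ = (246+1)(323+1)/(65+1) − 1 = 247·324/66 − 1
= 80028/66 − 1 ≈ 1212.5 − 1 ≈ 1211.5 → 1212

N ≈ 1212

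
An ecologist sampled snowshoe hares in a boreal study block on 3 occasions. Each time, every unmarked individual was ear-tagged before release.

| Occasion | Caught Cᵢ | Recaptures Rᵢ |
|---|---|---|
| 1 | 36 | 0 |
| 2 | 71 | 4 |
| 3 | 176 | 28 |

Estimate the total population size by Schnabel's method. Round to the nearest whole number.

N ≈ 646

Marked at large before each occasion: Mᵢ = Σⱼ<ᵢ (Cⱼ − Rⱼ) → M1=0, M2=36, M3=103
Σ MᵢCᵢ = 0·36 + 36·71 + 103·176 = 0 + 2556 + 18128 = 20684
Σ Rᵢ = 0 + 4 + 28 = 32
N̂ = 20684 / 32 ≈ 646.4 → 646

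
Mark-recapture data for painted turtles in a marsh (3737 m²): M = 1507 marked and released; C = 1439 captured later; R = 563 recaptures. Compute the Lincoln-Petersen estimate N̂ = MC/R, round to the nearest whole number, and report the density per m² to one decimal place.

N̂ = 1507·1439/563 = 2168573/563 ≈ 3851.8 → 3852
Density = N̂ / area = 3852 / 3737 ≈ 1.03 → 1.0 per m²

density ≈ 1.0 painted turtles per m²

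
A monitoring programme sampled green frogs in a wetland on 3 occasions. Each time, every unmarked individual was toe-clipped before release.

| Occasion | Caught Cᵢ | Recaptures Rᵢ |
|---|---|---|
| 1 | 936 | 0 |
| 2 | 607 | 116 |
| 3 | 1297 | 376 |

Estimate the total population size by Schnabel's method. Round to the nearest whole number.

Marked at large before each occasion: Mᵢ = Σⱼ<ᵢ (Cⱼ − Rⱼ) → M1=0, M2=936, M3=1427
Σ MᵢCᵢ = 0·936 + 936·607 + 1427·1297 = 0 + 568152 + 1850819 = 2418971
Σ Rᵢ = 0 + 116 + 376 = 492
N̂ = 2418971 / 492 ≈ 4916.6 → 4917

N ≈ 4917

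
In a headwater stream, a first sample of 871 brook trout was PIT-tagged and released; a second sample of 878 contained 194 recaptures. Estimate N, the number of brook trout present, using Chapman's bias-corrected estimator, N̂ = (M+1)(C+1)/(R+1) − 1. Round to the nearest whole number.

N ≈ 3930

N̂ = (871+1)(878+1)/(194+1) − 1 = 872·879/195 − 1
= 766488/195 − 1 ≈ 3930.7 − 1 ≈ 3929.7 → 3930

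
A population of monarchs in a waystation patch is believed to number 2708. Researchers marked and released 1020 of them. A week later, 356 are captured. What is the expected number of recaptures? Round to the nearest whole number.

expected recaptures ≈ 134

The marked fraction of the population is 1020/2708, so in a sample of 356 expect C·(M/N) marked.
E[R] = 1020 × 356 / 2708 = 363120 / 2708 ≈ 134.1 → 134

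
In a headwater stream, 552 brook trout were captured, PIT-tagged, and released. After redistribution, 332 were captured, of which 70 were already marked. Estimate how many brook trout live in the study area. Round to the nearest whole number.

Lincoln-Petersen assumes M/N = R/C, so N = M·C / R.
N = (552 × 332) / 70 = 183264 / 70 ≈ 2618.1 → 2618

N ≈ 2618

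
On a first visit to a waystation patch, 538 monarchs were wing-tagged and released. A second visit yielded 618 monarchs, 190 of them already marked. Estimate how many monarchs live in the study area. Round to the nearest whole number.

N = (538 × 618) / 190 = 332484 / 190 ≈ 1749.9 → 1750

N ≈ 1750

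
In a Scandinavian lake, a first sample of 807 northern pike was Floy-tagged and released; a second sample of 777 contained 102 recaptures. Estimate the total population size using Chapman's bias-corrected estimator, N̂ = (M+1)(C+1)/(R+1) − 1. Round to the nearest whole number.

N̂ = (807+1)(777+1)/(102+1) − 1 = 808·778/103 − 1
= 628624/103 − 1 ≈ 6103.1 − 1 ≈ 6102.1 → 6102

N ≈ 6102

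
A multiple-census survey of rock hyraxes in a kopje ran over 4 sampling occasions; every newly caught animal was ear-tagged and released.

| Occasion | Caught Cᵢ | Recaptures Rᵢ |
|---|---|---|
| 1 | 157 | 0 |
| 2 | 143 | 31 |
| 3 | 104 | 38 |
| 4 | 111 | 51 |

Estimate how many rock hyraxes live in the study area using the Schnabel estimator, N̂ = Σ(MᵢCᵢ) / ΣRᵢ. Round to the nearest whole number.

Marked at large before each occasion: Mᵢ = Σⱼ<ᵢ (Cⱼ − Rⱼ) → M1=0, M2=157, M3=269, M4=335
Σ MᵢCᵢ = 0·157 + 157·143 + 269·104 + 335·111 = 0 + 22451 + 27976 + 37185 = 87612
Σ Rᵢ = 0 + 31 + 38 + 51 = 120
N̂ = 87612 / 120 ≈ 730.1 → 730

N ≈ 730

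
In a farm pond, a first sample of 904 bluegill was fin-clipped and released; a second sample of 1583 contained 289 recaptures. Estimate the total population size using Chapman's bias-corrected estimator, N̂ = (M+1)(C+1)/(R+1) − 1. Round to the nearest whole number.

N̂ = (904+1)(1583+1)/(289+1) − 1 = 905·1584/290 − 1
= 1433520/290 − 1 ≈ 4943.2 − 1 ≈ 4942.2 → 4942

N ≈ 4942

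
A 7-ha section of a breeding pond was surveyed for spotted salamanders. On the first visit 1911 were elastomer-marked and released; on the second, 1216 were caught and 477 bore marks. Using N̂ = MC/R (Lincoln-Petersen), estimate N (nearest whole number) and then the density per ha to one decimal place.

N̂ = 1911·1216/477 = 2323776/477 ≈ 4871.6 → 4872
Density = N̂ / area = 4872 / 7 = 696.0 per ha

density ≈ 696.0 spotted salamanders per ha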